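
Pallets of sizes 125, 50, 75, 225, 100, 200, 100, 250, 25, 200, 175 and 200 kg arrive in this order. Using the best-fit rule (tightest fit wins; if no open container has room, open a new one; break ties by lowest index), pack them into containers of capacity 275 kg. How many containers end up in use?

  125 → container 1 (new)  [load 125/275]
  50 → container 1  [load 175/275]
  75 → container 1  [load 250/275]
  225 → container 2 (new)  [load 225/275]
  100 → container 3 (new)  [load 100/275]
  200 → container 4 (new)  [load 200/275]
  100 → container 3  [load 200/275]
  250 → container 5 (new)  [load 250/275]
  25 → container 1  [load 275/275]
  200 → container 6 (new)  [load 200/275]
  175 → container 7 (new)  [load 175/275]
  200 → container 8 (new)  [load 200/275]
8 containers opened.

8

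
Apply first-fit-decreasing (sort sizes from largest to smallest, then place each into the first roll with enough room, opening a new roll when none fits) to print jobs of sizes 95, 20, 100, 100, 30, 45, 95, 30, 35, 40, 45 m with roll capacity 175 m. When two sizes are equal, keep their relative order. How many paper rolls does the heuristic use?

Sorted descending: 100, 100, 95, 95, 45, 45, 40, 35, 30, 30, 20.
  100 → roll 1 (new)  [load 100/175]
  100 → roll 2 (new)  [load 100/175]
  95 → roll 3 (new)  [load 95/175]
  95 → roll 4 (new)  [load 95/175]
  45 → roll 1  [load 145/175]
  45 → roll 2  [load 145/175]
  40 → roll 3  [load 135/175]
  35 → roll 3  [load 170/175]
  30 → roll 1  [load 175/175]
  30 → roll 2  [load 175/175]
  20 → roll 4  [load 115/175]
4 paper rolls opened.

4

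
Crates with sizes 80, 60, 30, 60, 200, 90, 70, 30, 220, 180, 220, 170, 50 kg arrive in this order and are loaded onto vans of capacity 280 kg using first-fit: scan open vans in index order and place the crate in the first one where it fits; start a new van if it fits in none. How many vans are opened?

6

  80 → van 1 (new)  [load 80/280]
  60 → van 1  [load 140/280]
  30 → van 1  [load 170/280]
  60 → van 1  [load 230/280]
  200 → van 2 (new)  [load 200/280]
  90 → van 3 (new)  [load 90/280]
  70 → van 2  [load 270/280]
  30 → van 1  [load 260/280]
  220 → van 4 (new)  [load 220/280]
  180 → van 3  [load 270/280]
  220 → van 5 (new)  [load 220/280]
  170 → van 6 (new)  [load 170/280]
  50 → van 4  [load 270/280]
6 vans opened.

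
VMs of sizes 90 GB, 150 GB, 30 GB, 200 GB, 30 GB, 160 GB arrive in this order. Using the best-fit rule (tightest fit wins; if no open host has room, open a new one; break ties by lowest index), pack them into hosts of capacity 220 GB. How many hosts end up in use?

  90 → host 1 (new)  [load 90/220]
  150 → host 2 (new)  [load 150/220]
  30 → host 2  [load 180/220]
  200 → host 3 (new)  [load 200/220]
  30 → host 2  [load 210/220]
  160 → host 4 (new)  [load 160/220]
4 hosts opened.

4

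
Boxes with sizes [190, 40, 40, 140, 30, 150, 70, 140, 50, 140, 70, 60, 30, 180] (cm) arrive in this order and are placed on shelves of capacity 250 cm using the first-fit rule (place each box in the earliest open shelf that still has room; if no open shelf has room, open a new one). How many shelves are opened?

  190 → shelf 1 (new)  [load 190/250]
  40 → shelf 1  [load 230/250]
  40 → shelf 2 (new)  [load 40/250]
  140 → shelf 2  [load 180/250]
  30 → shelf 2  [load 210/250]
  150 → shelf 3 (new)  [load 150/250]
  70 → shelf 3  [load 220/250]
  140 → shelf 4 (new)  [load 140/250]
  50 → shelf 4  [load 190/250]
  140 → shelf 5 (new)  [load 140/250]
  70 → shelf 5  [load 210/250]
  60 → shelf 4  [load 250/250]
  30 → shelf 2  [load 240/250]
  180 → shelf 6 (new)  [load 180/250]
6 shelves opened.

6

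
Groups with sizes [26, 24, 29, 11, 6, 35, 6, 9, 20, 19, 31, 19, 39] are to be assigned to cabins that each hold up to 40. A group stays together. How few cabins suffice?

8

Total = 39 + 35 + 31 + 29 + 26 + 24 + 20 + 19 + 19 + 11 + 9 + 6 + 6 = 274.
Lower bound: ⌈274/40⌉ = 7 cabins.
A packing using 8 cabins:
  cabin 1: 39 = 39
  cabin 2: 35 = 35
  cabin 3: 31 + 9 = 40
  cabin 4: 29 + 11 = 40
  cabin 5: 26 + 6 + 6 = 38
  cabin 6: 24 = 24
  cabin 7: 20 + 19 = 39
  cabin 8: 19 = 19
No arrangement into 7 cabins stays within capacity, so 8 is optimal.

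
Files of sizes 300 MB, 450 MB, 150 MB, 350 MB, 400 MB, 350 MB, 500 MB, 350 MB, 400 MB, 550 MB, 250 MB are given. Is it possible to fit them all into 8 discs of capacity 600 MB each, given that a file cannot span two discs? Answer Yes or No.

Total = 4050 MB; ⌈4050/600⌉ = 7.
8 files each exceed half the capacity and cannot share a disc, forcing at least 8 discs.
The bound of 8 does not rule out 8, but exhaustive search shows no assignment into 8 discs of capacity 600 MB exists — the minimum is 9.

No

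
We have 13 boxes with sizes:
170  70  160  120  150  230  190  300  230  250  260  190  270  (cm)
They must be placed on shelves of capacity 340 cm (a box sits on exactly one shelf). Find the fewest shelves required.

Total = 300 + 270 + 260 + 250 + 230 + 230 + 190 + 190 + 170 + 160 + 150 + 120 + 70 = 2590 cm.
Lower bound: ⌈2590/340⌉ = 8 shelves.
A packing using 9 shelves:
  shelf 1: 300 = 300
  shelf 2: 270 + 70 = 340
  shelf 3: 260 = 260
  shelf 4: 250 = 250
  shelf 5: 230 = 230
  shelf 6: 230 = 230
  shelf 7: 190 + 150 = 340
  shelf 8: 190 + 120 = 310
  shelf 9: 170 + 160 = 330
No arrangement into 8 shelves stays within capacity, so 9 is optimal.

9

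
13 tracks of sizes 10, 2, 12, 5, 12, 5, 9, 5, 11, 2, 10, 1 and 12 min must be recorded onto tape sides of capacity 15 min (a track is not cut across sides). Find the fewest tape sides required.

Total = 12 + 12 + 12 + 11 + 10 + 10 + 9 + 5 + 5 + 5 + 2 + 2 + 1 = 96 min.
Lower bound: ⌈96/15⌉ = 7 tape sides.
A packing using 7 tape sides:
  side 1: 12 + 2 + 1 = 15
  side 2: 12 + 2 = 14
  side 3: 12 = 12
  side 4: 11 = 11
  side 5: 10 + 5 = 15
  side 6: 10 + 5 = 15
  side 7: 9 + 5 = 14
This matches the lower bound, so 7 is optimal.

7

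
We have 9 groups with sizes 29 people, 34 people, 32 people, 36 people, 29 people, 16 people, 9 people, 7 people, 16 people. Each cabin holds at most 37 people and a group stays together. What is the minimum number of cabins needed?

Total = 36 + 34 + 32 + 29 + 29 + 16 + 16 + 9 + 7 = 208 people.
Lower bound: ⌈208/37⌉ = 6 cabins.
A packing using 7 cabins:
  cabin 1: 36 = 36
  cabin 2: 34 = 34
  cabin 3: 32 = 32
  cabin 4: 29 + 7 = 36
  cabin 5: 29 = 29
  cabin 6: 16 + 16 = 32
  cabin 7: 9 = 9
No arrangement into 6 cabins stays within capacity, so 7 is optimal.

7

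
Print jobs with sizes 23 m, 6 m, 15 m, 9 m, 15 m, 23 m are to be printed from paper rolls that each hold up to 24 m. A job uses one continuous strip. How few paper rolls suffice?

Total = 23 + 23 + 15 + 15 + 9 + 6 = 91 m.
Lower bound: ⌈91/24⌉ = 4 paper rolls.
A packing using 4 paper rolls:
  roll 1: 23 = 23
  roll 2: 23 = 23
  roll 3: 15 + 9 = 24
  roll 4: 15 + 6 = 21
This matches the lower bound, so 4 is optimal.

4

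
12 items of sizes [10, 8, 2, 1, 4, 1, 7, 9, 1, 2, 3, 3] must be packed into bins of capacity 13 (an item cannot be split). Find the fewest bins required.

4

Total = 10 + 9 + 8 + 7 + 4 + 3 + 3 + 2 + 2 + 1 + 1 + 1 = 51.
Lower bound: ⌈51/13⌉ = 4 bins.
A packing using 4 bins:
  bin 1: 10 + 3 = 13
  bin 2: 9 + 4 = 13
  bin 3: 8 + 3 + 2 = 13
  bin 4: 7 + 2 + 1 + 1 + 1 = 12
This matches the lower bound, so 4 is optimal.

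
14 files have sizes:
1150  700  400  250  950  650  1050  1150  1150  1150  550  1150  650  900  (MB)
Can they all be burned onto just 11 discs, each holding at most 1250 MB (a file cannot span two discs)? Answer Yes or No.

Yes

A valid assignment using 11 discs:
  disc 1: 1150 = 1150
  disc 2: 1150 = 1150
  disc 3: 1150 = 1150
  disc 4: 1150 = 1150
  disc 5: 1150 = 1150
  disc 6: 1050 = 1050
  disc 7: 950 + 250 = 1200
  disc 8: 900 = 900
  disc 9: 700 + 550 = 1250
  disc 10: 650 + 400 = 1050
  disc 11: 650 = 650
Every load is within 1250 MB, so 11 discs suffice.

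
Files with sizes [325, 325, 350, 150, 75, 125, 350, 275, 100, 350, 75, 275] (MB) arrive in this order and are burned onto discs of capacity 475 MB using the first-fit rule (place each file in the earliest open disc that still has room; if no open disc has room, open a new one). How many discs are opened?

  325 → disc 1 (new)  [load 325/475]
  325 → disc 2 (new)  [load 325/475]
  350 → disc 3 (new)  [load 350/475]
  150 → disc 1  [load 475/475]
  75 → disc 2  [load 400/475]
  125 → disc 3  [load 475/475]
  350 → disc 4 (new)  [load 350/475]
  275 → disc 5 (new)  [load 275/475]
  100 → disc 4  [load 450/475]
  350 → disc 6 (new)  [load 350/475]
  75 → disc 2  [load 475/475]
  275 → disc 7 (new)  [load 275/475]
7 discs opened.

7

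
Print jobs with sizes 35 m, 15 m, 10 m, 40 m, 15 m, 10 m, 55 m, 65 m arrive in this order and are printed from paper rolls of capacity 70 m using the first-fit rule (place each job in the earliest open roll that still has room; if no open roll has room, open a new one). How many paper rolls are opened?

4

  35 → roll 1 (new)  [load 35/70]
  15 → roll 1  [load 50/70]
  10 → roll 1  [load 60/70]
  40 → roll 2 (new)  [load 40/70]
  15 → roll 2  [load 55/70]
  10 → roll 1  [load 70/70]
  55 → roll 3 (new)  [load 55/70]
  65 → roll 4 (new)  [load 65/70]
4 paper rolls opened.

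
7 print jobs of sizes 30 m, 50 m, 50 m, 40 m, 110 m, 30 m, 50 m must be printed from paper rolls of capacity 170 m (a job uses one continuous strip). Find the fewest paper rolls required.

3

Total = 110 + 50 + 50 + 50 + 40 + 30 + 30 = 360 m.
Lower bound: ⌈360/170⌉ = 3 paper rolls.
A packing using 3 paper rolls:
  roll 1: 110 + 50 = 160
  roll 2: 50 + 50 + 40 + 30 = 170
  roll 3: 30 = 30
This matches the lower bound, so 3 is optimal.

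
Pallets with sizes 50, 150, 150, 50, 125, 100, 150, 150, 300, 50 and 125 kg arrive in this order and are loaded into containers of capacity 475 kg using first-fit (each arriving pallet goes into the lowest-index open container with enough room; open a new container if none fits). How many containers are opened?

  50 → container 1 (new)  [load 50/475]
  150 → container 1  [load 200/475]
  150 → container 1  [load 350/475]
  50 → container 1  [load 400/475]
  125 → container 2 (new)  [load 125/475]
  100 → container 2  [load 225/475]
  150 → container 2  [load 375/475]
  150 → container 3 (new)  [load 150/475]
  300 → container 3  [load 450/475]
  50 → container 1  [load 450/475]
  125 → container 4 (new)  [load 125/475]
4 containers opened.

4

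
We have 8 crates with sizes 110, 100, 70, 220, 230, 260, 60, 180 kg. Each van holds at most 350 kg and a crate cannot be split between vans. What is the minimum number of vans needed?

4

Total = 260 + 230 + 220 + 180 + 110 + 100 + 70 + 60 = 1230 kg.
Lower bound: ⌈1230/350⌉ = 4 vans.
A packing using 4 vans:
  van 1: 260 + 70 = 330
  van 2: 230 + 110 = 340
  van 3: 220 + 100 = 320
  van 4: 180 + 60 = 240
This matches the lower bound, so 4 is optimal.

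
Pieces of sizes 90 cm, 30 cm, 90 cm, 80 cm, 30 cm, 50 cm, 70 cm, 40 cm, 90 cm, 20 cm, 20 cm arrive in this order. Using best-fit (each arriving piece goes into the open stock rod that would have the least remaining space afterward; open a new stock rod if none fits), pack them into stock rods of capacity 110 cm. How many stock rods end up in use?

  90 → stock rod 1 (new)  [load 90/110]
  30 → stock rod 2 (new)  [load 30/110]
  90 → stock rod 3 (new)  [load 90/110]
  80 → stock rod 2  [load 110/110]
  30 → stock rod 4 (new)  [load 30/110]
  50 → stock rod 4  [load 80/110]
  70 → stock rod 5 (new)  [load 70/110]
  40 → stock rod 5  [load 110/110]
  90 → stock rod 6 (new)  [load 90/110]
  20 → stock rod 1  [load 110/110]
  20 → stock rod 3  [load 110/110]
6 stock rods opened.

6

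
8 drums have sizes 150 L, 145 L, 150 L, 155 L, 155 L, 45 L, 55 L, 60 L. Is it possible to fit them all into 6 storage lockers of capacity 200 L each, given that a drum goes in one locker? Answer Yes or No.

A valid assignment using 6 storage lockers:
  locker 1: 155 + 45 = 200
  locker 2: 155 = 155
  locker 3: 150 = 150
  locker 4: 150 = 150
  locker 5: 145 + 55 = 200
  locker 6: 60 = 60
Every load is within 200 L, so 6 storage lockers suffice.

Yes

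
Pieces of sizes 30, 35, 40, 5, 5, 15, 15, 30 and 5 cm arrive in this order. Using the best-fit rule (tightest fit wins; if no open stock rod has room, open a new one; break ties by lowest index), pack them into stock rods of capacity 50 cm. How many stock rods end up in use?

  30 → stock rod 1 (new)  [load 30/50]
  35 → stock rod 2 (new)  [load 35/50]
  40 → stock rod 3 (new)  [load 40/50]
  5 → stock rod 3  [load 45/50]
  5 → stock rod 3  [load 50/50]
  15 → stock rod 2  [load 50/50]
  15 → stock rod 1  [load 45/50]
  30 → stock rod 4 (new)  [load 30/50]
  5 → stock rod 1  [load 50/50]
4 stock rods opened.

4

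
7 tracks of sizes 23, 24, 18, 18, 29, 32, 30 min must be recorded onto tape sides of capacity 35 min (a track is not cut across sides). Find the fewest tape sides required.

7

Total = 32 + 30 + 29 + 24 + 23 + 18 + 18 = 174 min.
Lower bound: ⌈174/35⌉ = 5 tape sides.
Also, 7 tracks each exceed 35/2 min, and no two of those can share a side, so at least 7 tape sides are needed.
A packing using 7 tape sides:
  side 1: 32 = 32
  side 2: 30 = 30
  side 3: 29 = 29
  side 4: 24 = 24
  side 5: 23 = 23
  side 6: 18 = 18
  side 7: 18 = 18
This matches the lower bound, so 7 is optimal.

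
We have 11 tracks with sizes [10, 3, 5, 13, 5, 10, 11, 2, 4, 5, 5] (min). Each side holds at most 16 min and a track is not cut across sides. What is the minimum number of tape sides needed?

5

Total = 13 + 11 + 10 + 10 + 5 + 5 + 5 + 5 + 4 + 3 + 2 = 73 min.
Lower bound: ⌈73/16⌉ = 5 tape sides.
A packing using 5 tape sides:
  side 1: 13 + 3 = 16
  side 2: 11 + 5 = 16
  side 3: 10 + 5 = 15
  side 4: 10 + 5 = 15
  side 5: 5 + 4 + 2 = 11
This matches the lower bound, so 5 is optimal.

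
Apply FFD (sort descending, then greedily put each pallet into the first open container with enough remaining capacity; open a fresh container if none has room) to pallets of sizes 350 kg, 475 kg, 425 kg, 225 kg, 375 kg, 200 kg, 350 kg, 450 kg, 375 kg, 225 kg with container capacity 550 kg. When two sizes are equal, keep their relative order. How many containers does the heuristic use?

Sorted descending: 475, 450, 425, 375, 375, 350, 350, 225, 225, 200.
  475 → container 1 (new)  [load 475/550]
  450 → container 2 (new)  [load 450/550]
  425 → container 3 (new)  [load 425/550]
  375 → container 4 (new)  [load 375/550]
  375 → container 5 (new)  [load 375/550]
  350 → container 6 (new)  [load 350/550]
  350 → container 7 (new)  [load 350/550]
  225 → container 8 (new)  [load 225/550]
  225 → container 8  [load 450/550]
  200 → container 6  [load 550/550]
8 containers opened.

8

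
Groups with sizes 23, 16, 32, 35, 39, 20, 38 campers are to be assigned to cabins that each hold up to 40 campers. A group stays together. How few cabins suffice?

6

Total = 39 + 38 + 35 + 32 + 23 + 20 + 16 = 203 campers.
Lower bound: ⌈203/40⌉ = 6 cabins.
A packing using 6 cabins:
  cabin 1: 39 = 39
  cabin 2: 38 = 38
  cabin 3: 35 = 35
  cabin 4: 32 = 32
  cabin 5: 23 + 16 = 39
  cabin 6: 20 = 20
This matches the lower bound, so 6 is optimal.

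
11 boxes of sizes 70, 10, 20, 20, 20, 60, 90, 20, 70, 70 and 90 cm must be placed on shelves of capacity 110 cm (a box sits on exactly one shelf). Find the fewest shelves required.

6

Total = 90 + 90 + 70 + 70 + 70 + 60 + 20 + 20 + 20 + 20 + 10 = 540 cm.
Lower bound: ⌈540/110⌉ = 5 shelves.
Also, 6 boxes each exceed 55 cm, and no two of those can share a shelf, so at least 6 shelves are needed.
A packing using 6 shelves:
  shelf 1: 90 + 20 = 110
  shelf 2: 90 + 20 = 110
  shelf 3: 70 + 20 + 20 = 110
  shelf 4: 70 + 10 = 80
  shelf 5: 70 = 70
  shelf 6: 60 = 60
This matches the lower bound, so 6 is optimal.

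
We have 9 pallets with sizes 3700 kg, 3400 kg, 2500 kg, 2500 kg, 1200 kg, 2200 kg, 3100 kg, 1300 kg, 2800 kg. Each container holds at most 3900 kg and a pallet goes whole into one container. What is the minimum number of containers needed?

Total = 3700 + 3400 + 3100 + 2800 + 2500 + 2500 + 2200 + 1300 + 1200 = 22700 kg.
Lower bound: ⌈22700/3900⌉ = 6 containers.
Also, 7 pallets each exceed 1950 kg, and no two of those can share a container, so at least 7 containers are needed.
A packing using 7 containers:
  container 1: 3700 = 3700
  container 2: 3400 = 3400
  container 3: 3100 = 3100
  container 4: 2800 = 2800
  container 5: 2500 + 1300 = 3800
  container 6: 2500 + 1200 = 3700
  container 7: 2200 = 2200
This matches the lower bound, so 7 is optimal.

7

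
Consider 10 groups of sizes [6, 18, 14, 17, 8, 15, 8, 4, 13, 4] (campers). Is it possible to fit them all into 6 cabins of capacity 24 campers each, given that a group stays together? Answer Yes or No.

Yes

A valid assignment using 5 cabins:
  cabin 1: 18 + 6 = 24
  cabin 2: 17 + 4 = 21
  cabin 3: 15 + 8 = 23
  cabin 4: 14 + 8 = 22
  cabin 5: 13 + 4 = 17
That uses only 5 ≤ 6, so 6 cabins are enough.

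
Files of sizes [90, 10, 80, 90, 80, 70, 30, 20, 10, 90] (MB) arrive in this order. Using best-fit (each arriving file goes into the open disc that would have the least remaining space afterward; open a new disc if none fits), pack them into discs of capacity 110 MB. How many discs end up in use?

  90 → disc 1 (new)  [load 90/110]
  10 → disc 1  [load 100/110]
  80 → disc 2 (new)  [load 80/110]
  90 → disc 3 (new)  [load 90/110]
  80 → disc 4 (new)  [load 80/110]
  70 → disc 5 (new)  [load 70/110]
  30 → disc 2  [load 110/110]
  20 → disc 3  [load 110/110]
  10 → disc 1  [load 110/110]
  90 → disc 6 (new)  [load 90/110]
6 discs opened.

6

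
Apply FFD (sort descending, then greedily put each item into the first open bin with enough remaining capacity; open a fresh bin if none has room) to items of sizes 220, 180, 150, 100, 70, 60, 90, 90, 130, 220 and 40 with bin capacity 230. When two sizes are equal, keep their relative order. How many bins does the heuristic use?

Sorted descending: 220, 220, 180, 150, 130, 100, 90, 90, 70, 60, 40.
  220 → bin 1 (new)  [load 220/230]
  220 → bin 2 (new)  [load 220/230]
  180 → bin 3 (new)  [load 180/230]
  150 → bin 4 (new)  [load 150/230]
  130 → bin 5 (new)  [load 130/230]
  100 → bin 5  [load 230/230]
  90 → bin 6 (new)  [load 90/230]
  90 → bin 6  [load 180/230]
  70 → bin 4  [load 220/230]
  60 → bin 7 (new)  [load 60/230]
  40 → bin 3  [load 220/230]
7 bins opened.

7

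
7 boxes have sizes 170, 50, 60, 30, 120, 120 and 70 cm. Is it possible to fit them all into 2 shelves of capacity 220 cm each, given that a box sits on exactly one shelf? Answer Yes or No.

No

Total = 620 cm; ⌈620/220⌉ = 3.
At least 3 shelves are required, but only 2 are allowed.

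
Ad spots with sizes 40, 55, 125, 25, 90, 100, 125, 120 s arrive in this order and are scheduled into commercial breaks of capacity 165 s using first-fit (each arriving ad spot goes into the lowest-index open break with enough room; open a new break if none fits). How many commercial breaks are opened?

  40 → break 1 (new)  [load 40/165]
  55 → break 1  [load 95/165]
  125 → break 2 (new)  [load 125/165]
  25 → break 1  [load 120/165]
  90 → break 3 (new)  [load 90/165]
  100 → break 4 (new)  [load 100/165]
  125 → break 5 (new)  [load 125/165]
  120 → break 6 (new)  [load 120/165]
6 commercial breaks opened.

6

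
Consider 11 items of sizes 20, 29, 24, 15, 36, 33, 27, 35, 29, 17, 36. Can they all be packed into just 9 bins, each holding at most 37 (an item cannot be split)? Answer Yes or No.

Total = 301; ⌈301/37⌉ = 9.
The bound of 9 does not rule out 9, but exhaustive search shows no assignment into 9 bins of capacity 37 exists — the minimum is 10.

No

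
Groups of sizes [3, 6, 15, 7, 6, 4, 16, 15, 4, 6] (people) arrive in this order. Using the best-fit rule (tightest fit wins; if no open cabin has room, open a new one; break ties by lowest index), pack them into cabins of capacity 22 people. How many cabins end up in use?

  3 → cabin 1 (new)  [load 3/22]
  6 → cabin 1  [load 9/22]
  15 → cabin 2 (new)  [load 15/22]
  7 → cabin 2  [load 22/22]
  6 → cabin 1  [load 15/22]
  4 → cabin 1  [load 19/22]
  16 → cabin 3 (new)  [load 16/22]
  15 → cabin 4 (new)  [load 15/22]
  4 → cabin 3  [load 20/22]
  6 → cabin 4  [load 21/22]
4 cabins opened.

4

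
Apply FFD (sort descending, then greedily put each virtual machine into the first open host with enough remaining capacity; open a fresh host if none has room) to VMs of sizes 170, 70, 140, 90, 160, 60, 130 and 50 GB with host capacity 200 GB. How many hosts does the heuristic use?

5

Sorted descending: 170, 160, 140, 130, 90, 70, 60, 50.
  170 → host 1 (new)  [load 170/200]
  160 → host 2 (new)  [load 160/200]
  140 → host 3 (new)  [load 140/200]
  130 → host 4 (new)  [load 130/200]
  90 → host 5 (new)  [load 90/200]
  70 → host 4  [load 200/200]
  60 → host 3  [load 200/200]
  50 → host 5  [load 140/200]
5 hosts opened.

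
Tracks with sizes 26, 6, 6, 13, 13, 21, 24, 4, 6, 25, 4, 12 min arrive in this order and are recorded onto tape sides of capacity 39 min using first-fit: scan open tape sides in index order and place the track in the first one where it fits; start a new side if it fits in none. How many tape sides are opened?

5

  26 → side 1 (new)  [load 26/39]
  6 → side 1  [load 32/39]
  6 → side 1  [load 38/39]
  13 → side 2 (new)  [load 13/39]
  13 → side 2  [load 26/39]
  21 → side 3 (new)  [load 21/39]
  24 → side 4 (new)  [load 24/39]
  4 → side 2  [load 30/39]
  6 → side 2  [load 36/39]
  25 → side 5 (new)  [load 25/39]
  4 → side 3  [load 25/39]
  12 → side 3  [load 37/39]
5 tape sides opened.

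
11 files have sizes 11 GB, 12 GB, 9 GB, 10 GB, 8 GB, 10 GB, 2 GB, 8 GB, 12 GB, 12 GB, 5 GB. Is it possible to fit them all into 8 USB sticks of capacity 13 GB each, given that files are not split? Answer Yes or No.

No

Total = 99 GB; ⌈99/13⌉ = 8.
9 files each exceed half the capacity and cannot share a USB stick, forcing at least 9 USB sticks.
At least 9 USB sticks are required, but only 8 are allowed.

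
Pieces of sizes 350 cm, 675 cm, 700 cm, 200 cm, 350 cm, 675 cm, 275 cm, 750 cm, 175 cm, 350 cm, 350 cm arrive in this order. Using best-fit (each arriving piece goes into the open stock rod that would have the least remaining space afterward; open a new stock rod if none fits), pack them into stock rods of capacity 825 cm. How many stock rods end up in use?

  350 → stock rod 1 (new)  [load 350/825]
  675 → stock rod 2 (new)  [load 675/825]
  700 → stock rod 3 (new)  [load 700/825]
  200 → stock rod 1  [load 550/825]
  350 → stock rod 4 (new)  [load 350/825]
  675 → stock rod 5 (new)  [load 675/825]
  275 → stock rod 1  [load 825/825]
  750 → stock rod 6 (new)  [load 750/825]
  175 → stock rod 4  [load 525/825]
  350 → stock rod 7 (new)  [load 350/825]
  350 → stock rod 7  [load 700/825]
7 stock rods opened.

7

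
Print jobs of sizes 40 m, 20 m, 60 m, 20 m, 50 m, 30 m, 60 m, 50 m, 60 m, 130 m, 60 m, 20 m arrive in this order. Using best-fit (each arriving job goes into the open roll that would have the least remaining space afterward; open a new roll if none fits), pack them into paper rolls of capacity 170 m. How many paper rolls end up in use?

4

  40 → roll 1 (new)  [load 40/170]
  20 → roll 1  [load 60/170]
  60 → roll 1  [load 120/170]
  20 → roll 1  [load 140/170]
  50 → roll 2 (new)  [load 50/170]
  30 → roll 1  [load 170/170]
  60 → roll 2  [load 110/170]
  50 → roll 2  [load 160/170]
  60 → roll 3 (new)  [load 60/170]
  130 → roll 4 (new)  [load 130/170]
  60 → roll 3  [load 120/170]
  20 → roll 4  [load 150/170]
4 paper rolls opened.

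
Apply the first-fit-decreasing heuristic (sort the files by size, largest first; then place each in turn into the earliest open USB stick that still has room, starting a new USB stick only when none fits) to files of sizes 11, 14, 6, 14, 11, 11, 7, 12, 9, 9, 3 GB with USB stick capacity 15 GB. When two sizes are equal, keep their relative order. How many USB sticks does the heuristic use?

Sorted descending: 14, 14, 12, 11, 11, 11, 9, 9, 7, 6, 3.
  14 → USB stick 1 (new)  [load 14/15]
  14 → USB stick 2 (new)  [load 14/15]
  12 → USB stick 3 (new)  [load 12/15]
  11 → USB stick 4 (new)  [load 11/15]
  11 → USB stick 5 (new)  [load 11/15]
  11 → USB stick 6 (new)  [load 11/15]
  9 → USB stick 7 (new)  [load 9/15]
  9 → USB stick 8 (new)  [load 9/15]
  7 → USB stick 9 (new)  [load 7/15]
  6 → USB stick 7  [load 15/15]
  3 → USB stick 3  [load 15/15]
9 USB sticks opened.

9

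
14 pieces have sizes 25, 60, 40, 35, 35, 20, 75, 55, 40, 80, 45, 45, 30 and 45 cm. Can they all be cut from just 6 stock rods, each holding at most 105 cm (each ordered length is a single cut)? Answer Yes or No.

No

Total = 630 cm; ⌈630/105⌉ = 6.
The bound of 6 does not rule out 6, but exhaustive search shows no assignment into 6 stock rods of capacity 105 cm exists — the minimum is 7.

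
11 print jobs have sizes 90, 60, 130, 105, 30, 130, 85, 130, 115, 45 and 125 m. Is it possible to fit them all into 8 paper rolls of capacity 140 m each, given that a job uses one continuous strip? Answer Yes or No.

No

Total = 1045 m; ⌈1045/140⌉ = 8.
The bound of 8 does not rule out 8, but exhaustive search shows no assignment into 8 paper rolls of capacity 140 m exists — the minimum is 9.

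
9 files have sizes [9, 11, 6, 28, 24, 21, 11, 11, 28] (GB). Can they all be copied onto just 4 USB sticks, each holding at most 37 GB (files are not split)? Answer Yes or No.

No

Total = 149 GB; ⌈149/37⌉ = 5.
At least 5 USB sticks are required, but only 4 are allowed.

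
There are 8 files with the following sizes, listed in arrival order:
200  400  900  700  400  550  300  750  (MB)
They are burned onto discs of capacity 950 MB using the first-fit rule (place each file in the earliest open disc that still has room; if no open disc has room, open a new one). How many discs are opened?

5

  200 → disc 1 (new)  [load 200/950]
  400 → disc 1  [load 600/950]
  900 → disc 2 (new)  [load 900/950]
  700 → disc 3 (new)  [load 700/950]
  400 → disc 4 (new)  [load 400/950]
  550 → disc 4  [load 950/950]
  300 → disc 1  [load 900/950]
  750 → disc 5 (new)  [load 750/950]
5 discs opened.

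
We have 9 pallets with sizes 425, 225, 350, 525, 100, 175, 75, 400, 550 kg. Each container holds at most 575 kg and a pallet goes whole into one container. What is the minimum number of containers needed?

6

Total = 550 + 525 + 425 + 400 + 350 + 225 + 175 + 100 + 75 = 2825 kg.
Lower bound: ⌈2825/575⌉ = 5 containers.
A packing using 6 containers:
  container 1: 550 = 550
  container 2: 525 = 525
  container 3: 425 + 100 = 525
  container 4: 400 + 175 = 575
  container 5: 350 + 225 = 575
  container 6: 75 = 75
No arrangement into 5 containers stays within capacity, so 6 is optimal.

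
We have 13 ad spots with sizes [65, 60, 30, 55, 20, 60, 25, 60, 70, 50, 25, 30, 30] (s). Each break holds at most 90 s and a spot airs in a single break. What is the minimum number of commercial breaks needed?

7

Total = 70 + 65 + 60 + 60 + 60 + 55 + 50 + 30 + 30 + 30 + 25 + 25 + 20 = 580 s.
Lower bound: ⌈580/90⌉ = 7 commercial breaks.
A packing using 7 commercial breaks:
  break 1: 70 + 20 = 90
  break 2: 65 + 25 = 90
  break 3: 60 + 30 = 90
  break 4: 60 + 30 = 90
  break 5: 60 + 30 = 90
  break 6: 55 + 25 = 80
  break 7: 50 = 50
This matches the lower bound, so 7 is optimal.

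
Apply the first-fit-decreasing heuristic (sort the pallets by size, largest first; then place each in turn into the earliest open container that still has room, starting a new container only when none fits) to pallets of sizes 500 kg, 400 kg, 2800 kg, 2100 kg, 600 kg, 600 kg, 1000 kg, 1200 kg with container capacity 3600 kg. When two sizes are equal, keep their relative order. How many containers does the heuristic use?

3

Sorted descending: 2800, 2100, 1200, 1000, 600, 600, 500, 400.
  2800 → container 1 (new)  [load 2800/3600]
  2100 → container 2 (new)  [load 2100/3600]
  1200 → container 2  [load 3300/3600]
  1000 → container 3 (new)  [load 1000/3600]
  600 → container 1  [load 3400/3600]
  600 → container 3  [load 1600/3600]
  500 → container 3  [load 2100/3600]
  400 → container 3  [load 2500/3600]
3 containers opened.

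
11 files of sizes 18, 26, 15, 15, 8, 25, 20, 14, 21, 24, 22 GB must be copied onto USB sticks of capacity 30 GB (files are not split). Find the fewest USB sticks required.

Total = 26 + 25 + 24 + 22 + 21 + 20 + 18 + 15 + 15 + 14 + 8 = 208 GB.
Lower bound: ⌈208/30⌉ = 7 USB sticks.
A packing using 9 USB sticks:
  USB stick 1: 26 = 26
  USB stick 2: 25 = 25
  USB stick 3: 24 = 24
  USB stick 4: 22 + 8 = 30
  USB stick 5: 21 = 21
  USB stick 6: 20 = 20
  USB stick 7: 18 = 18
  USB stick 8: 15 + 15 = 30
  USB stick 9: 14 = 14
No arrangement into 8 USB sticks stays within capacity, so 9 is optimal.

9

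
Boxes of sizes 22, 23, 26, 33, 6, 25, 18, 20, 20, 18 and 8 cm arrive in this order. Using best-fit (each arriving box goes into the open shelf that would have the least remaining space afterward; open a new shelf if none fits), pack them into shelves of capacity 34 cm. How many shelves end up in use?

9

  22 → shelf 1 (new)  [load 22/34]
  23 → shelf 2 (new)  [load 23/34]
  26 → shelf 3 (new)  [load 26/34]
  33 → shelf 4 (new)  [load 33/34]
  6 → shelf 3  [load 32/34]
  25 → shelf 5 (new)  [load 25/34]
  18 → shelf 6 (new)  [load 18/34]
  20 → shelf 7 (new)  [load 20/34]
  20 → shelf 8 (new)  [load 20/34]
  18 → shelf 9 (new)  [load 18/34]
  8 → shelf 5  [load 33/34]
9 shelves opened.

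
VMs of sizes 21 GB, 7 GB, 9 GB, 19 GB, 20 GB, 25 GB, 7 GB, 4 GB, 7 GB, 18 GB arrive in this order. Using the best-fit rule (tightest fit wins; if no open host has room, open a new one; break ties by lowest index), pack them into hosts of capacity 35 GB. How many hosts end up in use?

5

  21 → host 1 (new)  [load 21/35]
  7 → host 1  [load 28/35]
  9 → host 2 (new)  [load 9/35]
  19 → host 2  [load 28/35]
  20 → host 3 (new)  [load 20/35]
  25 → host 4 (new)  [load 25/35]
  7 → host 1  [load 35/35]
  4 → host 2  [load 32/35]
  7 → host 4  [load 32/35]
  18 → host 5 (new)  [load 18/35]
5 hosts opened.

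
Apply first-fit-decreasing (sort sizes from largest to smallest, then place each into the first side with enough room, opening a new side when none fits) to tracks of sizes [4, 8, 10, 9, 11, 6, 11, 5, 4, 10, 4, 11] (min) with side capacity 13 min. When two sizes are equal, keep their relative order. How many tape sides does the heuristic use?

Sorted descending: 11, 11, 11, 10, 10, 9, 8, 6, 5, 4, 4, 4.
  11 → side 1 (new)  [load 11/13]
  11 → side 2 (new)  [load 11/13]
  11 → side 3 (new)  [load 11/13]
  10 → side 4 (new)  [load 10/13]
  10 → side 5 (new)  [load 10/13]
  9 → side 6 (new)  [load 9/13]
  8 → side 7 (new)  [load 8/13]
  6 → side 8 (new)  [load 6/13]
  5 → side 7  [load 13/13]
  4 → side 6  [load 13/13]
  4 → side 8  [load 10/13]
  4 → side 9 (new)  [load 4/13]
9 tape sides opened.

9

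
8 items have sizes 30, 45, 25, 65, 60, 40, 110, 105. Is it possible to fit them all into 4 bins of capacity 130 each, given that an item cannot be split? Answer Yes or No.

A valid assignment using 4 bins:
  bin 1: 110 = 110
  bin 2: 105 + 25 = 130
  bin 3: 65 + 60 = 125
  bin 4: 45 + 40 + 30 = 115
Every load is within 130, so 4 bins suffice.

Yes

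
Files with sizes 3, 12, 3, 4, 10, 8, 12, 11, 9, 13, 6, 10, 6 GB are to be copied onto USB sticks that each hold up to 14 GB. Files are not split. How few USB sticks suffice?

9

Total = 13 + 12 + 12 + 11 + 10 + 10 + 9 + 8 + 6 + 6 + 4 + 3 + 3 = 107 GB.
Lower bound: ⌈107/14⌉ = 8 USB sticks.
A packing using 9 USB sticks:
  USB stick 1: 13 = 13
  USB stick 2: 12 = 12
  USB stick 3: 12 = 12
  USB stick 4: 11 + 3 = 14
  USB stick 5: 10 + 4 = 14
  USB stick 6: 10 + 3 = 13
  USB stick 7: 9 = 9
  USB stick 8: 8 + 6 = 14
  USB stick 9: 6 = 6
No arrangement into 8 USB sticks stays within capacity, so 9 is optimal.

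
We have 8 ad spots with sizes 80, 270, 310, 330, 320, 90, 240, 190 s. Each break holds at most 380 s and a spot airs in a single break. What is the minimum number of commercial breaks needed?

6

Total = 330 + 320 + 310 + 270 + 240 + 190 + 90 + 80 = 1830 s.
Lower bound: ⌈1830/380⌉ = 5 commercial breaks.
A packing using 6 commercial breaks:
  break 1: 330 = 330
  break 2: 320 = 320
  break 3: 310 = 310
  break 4: 270 + 90 = 360
  break 5: 240 + 80 = 320
  break 6: 190 = 190
No arrangement into 5 commercial breaks stays within capacity, so 6 is optimal.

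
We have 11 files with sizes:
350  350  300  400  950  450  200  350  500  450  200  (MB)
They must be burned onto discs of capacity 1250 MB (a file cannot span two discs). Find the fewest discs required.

Total = 950 + 500 + 450 + 450 + 400 + 350 + 350 + 350 + 300 + 200 + 200 = 4500 MB.
Lower bound: ⌈4500/1250⌉ = 4 discs.
A packing using 4 discs:
  disc 1: 950 + 300 = 1250
  disc 2: 500 + 450 + 200 = 1150
  disc 3: 450 + 400 + 350 = 1200
  disc 4: 350 + 350 + 200 = 900
This matches the lower bound, so 4 is optimal.

4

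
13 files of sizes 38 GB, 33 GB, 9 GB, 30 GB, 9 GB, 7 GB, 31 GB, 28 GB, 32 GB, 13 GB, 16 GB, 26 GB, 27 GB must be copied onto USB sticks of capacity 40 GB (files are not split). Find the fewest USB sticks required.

Total = 38 + 33 + 32 + 31 + 30 + 28 + 27 + 26 + 16 + 13 + 9 + 9 + 7 = 299 GB.
Lower bound: ⌈299/40⌉ = 8 USB sticks.
A packing using 9 USB sticks:
  USB stick 1: 38 = 38
  USB stick 2: 33 + 7 = 40
  USB stick 3: 32 = 32
  USB stick 4: 31 + 9 = 40
  USB stick 5: 30 + 9 = 39
  USB stick 6: 28 = 28
  USB stick 7: 27 + 13 = 40
  USB stick 8: 26 = 26
  USB stick 9: 16 = 16
No arrangement into 8 USB sticks stays within capacity, so 9 is optimal.

9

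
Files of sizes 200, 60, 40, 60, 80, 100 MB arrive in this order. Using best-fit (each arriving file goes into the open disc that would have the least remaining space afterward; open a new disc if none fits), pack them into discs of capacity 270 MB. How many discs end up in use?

  200 → disc 1 (new)  [load 200/270]
  60 → disc 1  [load 260/270]
  40 → disc 2 (new)  [load 40/270]
  60 → disc 2  [load 100/270]
  80 → disc 2  [load 180/270]
  100 → disc 3 (new)  [load 100/270]
3 discs opened.

3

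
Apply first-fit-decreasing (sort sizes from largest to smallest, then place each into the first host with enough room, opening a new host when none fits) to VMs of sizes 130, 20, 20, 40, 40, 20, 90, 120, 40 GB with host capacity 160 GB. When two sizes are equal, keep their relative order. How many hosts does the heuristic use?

4

Sorted descending: 130, 120, 90, 40, 40, 40, 20, 20, 20.
  130 → host 1 (new)  [load 130/160]
  120 → host 2 (new)  [load 120/160]
  90 → host 3 (new)  [load 90/160]
  40 → host 2  [load 160/160]
  40 → host 3  [load 130/160]
  40 → host 4 (new)  [load 40/160]
  20 → host 1  [load 150/160]
  20 → host 3  [load 150/160]
  20 → host 4  [load 60/160]
4 hosts opened.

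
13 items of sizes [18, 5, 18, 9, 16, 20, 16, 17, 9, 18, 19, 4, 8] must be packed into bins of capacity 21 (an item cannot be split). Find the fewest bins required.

10

Total = 20 + 19 + 18 + 18 + 18 + 17 + 16 + 16 + 9 + 9 + 8 + 5 + 4 = 177.
Lower bound: ⌈177/21⌉ = 9 bins.
A packing using 10 bins:
  bin 1: 20 = 20
  bin 2: 19 = 19
  bin 3: 18 = 18
  bin 4: 18 = 18
  bin 5: 18 = 18
  bin 6: 17 + 4 = 21
  bin 7: 16 + 5 = 21
  bin 8: 16 = 16
  bin 9: 9 + 9 = 18
  bin 10: 8 = 8
No arrangement into 9 bins stays within capacity, so 10 is optimal.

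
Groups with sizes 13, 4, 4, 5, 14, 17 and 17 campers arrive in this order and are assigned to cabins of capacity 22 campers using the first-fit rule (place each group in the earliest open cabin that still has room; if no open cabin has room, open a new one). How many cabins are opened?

  13 → cabin 1 (new)  [load 13/22]
  4 → cabin 1  [load 17/22]
  4 → cabin 1  [load 21/22]
  5 → cabin 2 (new)  [load 5/22]
  14 → cabin 2  [load 19/22]
  17 → cabin 3 (new)  [load 17/22]
  17 → cabin 4 (new)  [load 17/22]
4 cabins opened.

4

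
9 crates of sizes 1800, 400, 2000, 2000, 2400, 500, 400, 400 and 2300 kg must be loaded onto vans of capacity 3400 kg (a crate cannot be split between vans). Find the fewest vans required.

5

Total = 2400 + 2300 + 2000 + 2000 + 1800 + 500 + 400 + 400 + 400 = 12200 kg.
Lower bound: ⌈12200/3400⌉ = 4 vans.
Also, 5 crates each exceed 1700 kg, and no two of those can share a van, so at least 5 vans are needed.
A packing using 5 vans:
  van 1: 2400 + 500 + 400 = 3300
  van 2: 2300 + 400 + 400 = 3100
  van 3: 2000 = 2000
  van 4: 2000 = 2000
  van 5: 1800 = 1800
This matches the lower bound, so 5 is optimal.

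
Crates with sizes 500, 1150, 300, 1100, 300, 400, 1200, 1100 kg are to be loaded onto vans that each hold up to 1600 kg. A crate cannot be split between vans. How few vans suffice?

4

Total = 1200 + 1150 + 1100 + 1100 + 500 + 400 + 300 + 300 = 6050 kg.
Lower bound: ⌈6050/1600⌉ = 4 vans.
A packing using 4 vans:
  van 1: 1200 + 400 = 1600
  van 2: 1150 + 300 = 1450
  van 3: 1100 + 500 = 1600
  van 4: 1100 + 300 = 1400
This matches the lower bound, so 4 is optimal.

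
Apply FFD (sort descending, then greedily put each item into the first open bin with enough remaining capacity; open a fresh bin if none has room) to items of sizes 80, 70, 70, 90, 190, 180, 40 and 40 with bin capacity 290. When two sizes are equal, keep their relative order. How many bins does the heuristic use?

3

Sorted descending: 190, 180, 90, 80, 70, 70, 40, 40.
  190 → bin 1 (new)  [load 190/290]
  180 → bin 2 (new)  [load 180/290]
  90 → bin 1  [load 280/290]
  80 → bin 2  [load 260/290]
  70 → bin 3 (new)  [load 70/290]
  70 → bin 3  [load 140/290]
  40 → bin 3  [load 180/290]
  40 → bin 3  [load 220/290]
3 bins opened.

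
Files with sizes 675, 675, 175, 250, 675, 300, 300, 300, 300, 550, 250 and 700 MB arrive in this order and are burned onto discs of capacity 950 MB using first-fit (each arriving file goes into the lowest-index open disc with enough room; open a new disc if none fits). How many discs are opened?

  675 → disc 1 (new)  [load 675/950]
  675 → disc 2 (new)  [load 675/950]
  175 → disc 1  [load 850/950]
  250 → disc 2  [load 925/950]
  675 → disc 3 (new)  [load 675/950]
  300 → disc 4 (new)  [load 300/950]
  300 → disc 4  [load 600/950]
  300 → disc 4  [load 900/950]
  300 → disc 5 (new)  [load 300/950]
  550 → disc 5  [load 850/950]
  250 → disc 3  [load 925/950]
  700 → disc 6 (new)  [load 700/950]
6 discs opened.

6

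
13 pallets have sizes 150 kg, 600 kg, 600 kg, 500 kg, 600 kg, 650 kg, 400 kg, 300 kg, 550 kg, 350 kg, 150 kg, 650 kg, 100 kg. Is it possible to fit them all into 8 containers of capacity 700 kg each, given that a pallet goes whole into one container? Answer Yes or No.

Total = 5600 kg; ⌈5600/700⌉ = 8.
The bound of 8 does not rule out 8, but exhaustive search shows no assignment into 8 containers of capacity 700 kg exists — the minimum is 9.

No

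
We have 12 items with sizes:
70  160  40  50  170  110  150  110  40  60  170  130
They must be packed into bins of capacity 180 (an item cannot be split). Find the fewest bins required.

Total = 170 + 170 + 160 + 150 + 130 + 110 + 110 + 70 + 60 + 50 + 40 + 40 = 1260.
Lower bound: ⌈1260/180⌉ = 7 bins.
A packing using 8 bins:
  bin 1: 170 = 170
  bin 2: 170 = 170
  bin 3: 160 = 160
  bin 4: 150 = 150
  bin 5: 130 + 50 = 180
  bin 6: 110 + 70 = 180
  bin 7: 110 + 60 = 170
  bin 8: 40 + 40 = 80
No arrangement into 7 bins stays within capacity, so 8 is optimal.

8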